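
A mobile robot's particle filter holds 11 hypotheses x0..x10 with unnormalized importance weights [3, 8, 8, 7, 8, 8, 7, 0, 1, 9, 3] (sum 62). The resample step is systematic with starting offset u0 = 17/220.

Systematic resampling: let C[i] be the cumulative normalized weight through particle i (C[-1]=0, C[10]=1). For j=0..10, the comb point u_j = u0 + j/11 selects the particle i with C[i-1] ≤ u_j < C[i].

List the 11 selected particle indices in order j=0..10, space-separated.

C = [3/62, 11/62, 19/62, 13/31, 17/31, 21/31, 49/62, 49/62, 25/31, 59/62, 1]
j=0: u_0=17/220 ∈ [3/62, 11/62) → index 1
j=1: u_1=37/220 ∈ [3/62, 11/62) → index 1
j=2: u_2=57/220 ∈ [11/62, 19/62) → index 2
j=3: u_3=7/20 ∈ [19/62, 13/31) → index 3
j=4: u_4=97/220 ∈ [13/31, 17/31) → index 4
j=5: u_5=117/220 ∈ [13/31, 17/31) → index 4
j=6: u_6=137/220 ∈ [17/31, 21/31) → index 5
j=7: u_7=157/220 ∈ [21/31, 49/62) → index 6
j=8: u_8=177/220 ∈ [49/62, 25/31) → index 8
j=9: u_9=197/220 ∈ [25/31, 59/62) → index 9
j=10: u_10=217/220 ∈ [59/62, 1) → index 10

1 1 2 3 4 4 5 6 8 9 10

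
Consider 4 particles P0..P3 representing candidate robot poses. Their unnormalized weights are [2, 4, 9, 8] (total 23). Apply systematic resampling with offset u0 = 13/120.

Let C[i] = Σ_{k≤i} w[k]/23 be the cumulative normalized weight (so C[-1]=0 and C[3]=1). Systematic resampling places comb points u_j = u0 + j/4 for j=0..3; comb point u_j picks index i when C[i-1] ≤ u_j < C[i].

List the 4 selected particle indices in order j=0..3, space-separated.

1 2 2 3

C = [2/23, 6/23, 15/23, 1]
j=0: u_0=13/120 ∈ [2/23, 6/23) → index 1
j=1: u_1=43/120 ∈ [6/23, 15/23) → index 2
j=2: u_2=73/120 ∈ [6/23, 15/23) → index 2
j=3: u_3=103/120 ∈ [15/23, 1) → index 3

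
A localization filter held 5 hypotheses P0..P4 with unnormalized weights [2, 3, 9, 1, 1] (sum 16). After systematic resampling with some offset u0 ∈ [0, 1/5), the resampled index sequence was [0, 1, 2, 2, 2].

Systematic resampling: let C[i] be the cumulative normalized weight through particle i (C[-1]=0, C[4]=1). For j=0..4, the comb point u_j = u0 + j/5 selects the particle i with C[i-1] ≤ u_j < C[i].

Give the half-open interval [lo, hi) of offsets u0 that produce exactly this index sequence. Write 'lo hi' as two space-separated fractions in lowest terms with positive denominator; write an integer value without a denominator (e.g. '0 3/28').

C = [1/8, 5/16, 7/8, 15/16, 1]
j=0 picked index 0: u0 ∈ [0, 1/8)
j=1 picked index 1: u0 ∈ [-3/40, 9/80)
j=2 picked index 2: u0 ∈ [-7/80, 19/40)
j=3 picked index 2: u0 ∈ [-23/80, 11/40)
j=4 picked index 2: u0 ∈ [-39/80, 3/40)
intersection: [0, 3/40)

0 3/40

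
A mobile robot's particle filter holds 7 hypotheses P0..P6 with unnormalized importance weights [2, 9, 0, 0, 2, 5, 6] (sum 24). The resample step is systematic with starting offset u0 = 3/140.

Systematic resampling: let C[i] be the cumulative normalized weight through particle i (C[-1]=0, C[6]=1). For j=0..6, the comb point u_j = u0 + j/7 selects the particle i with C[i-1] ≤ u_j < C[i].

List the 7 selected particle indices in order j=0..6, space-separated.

0 1 1 1 5 5 6

C = [1/12, 11/24, 11/24, 11/24, 13/24, 3/4, 1]
j=0: u_0=3/140 ∈ [0, 1/12) → index 0
j=1: u_1=23/140 ∈ [1/12, 11/24) → index 1
j=2: u_2=43/140 ∈ [1/12, 11/24) → index 1
j=3: u_3=9/20 ∈ [1/12, 11/24) → index 1
j=4: u_4=83/140 ∈ [13/24, 3/4) → index 5
j=5: u_5=103/140 ∈ [13/24, 3/4) → index 5
j=6: u_6=123/140 ∈ [3/4, 1) → index 6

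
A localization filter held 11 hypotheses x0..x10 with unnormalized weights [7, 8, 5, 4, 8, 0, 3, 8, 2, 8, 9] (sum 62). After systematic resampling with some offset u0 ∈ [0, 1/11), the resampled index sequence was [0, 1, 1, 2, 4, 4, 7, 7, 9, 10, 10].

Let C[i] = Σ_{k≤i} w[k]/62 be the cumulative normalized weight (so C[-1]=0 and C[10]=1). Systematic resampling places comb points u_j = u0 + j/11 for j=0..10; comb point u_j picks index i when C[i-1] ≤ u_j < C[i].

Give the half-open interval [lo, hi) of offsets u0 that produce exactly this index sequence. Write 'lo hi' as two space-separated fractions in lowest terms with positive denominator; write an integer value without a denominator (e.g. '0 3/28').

25/682 17/341

C = [7/62, 15/62, 10/31, 12/31, 16/31, 16/31, 35/62, 43/62, 45/62, 53/62, 1]
j=0 picked index 0: u0 ∈ [0, 7/62)
j=1 picked index 1: u0 ∈ [15/682, 103/682)
j=2 picked index 1: u0 ∈ [-47/682, 41/682)
j=3 picked index 2: u0 ∈ [-21/682, 17/341)
j=4 picked index 4: u0 ∈ [8/341, 52/341)
j=5 picked index 4: u0 ∈ [-23/341, 21/341)
j=6 picked index 7: u0 ∈ [13/682, 101/682)
j=7 picked index 7: u0 ∈ [-49/682, 39/682)
j=8 picked index 9: u0 ∈ [-1/682, 87/682)
j=9 picked index 10: u0 ∈ [25/682, 2/11)
j=10 picked index 10: u0 ∈ [-37/682, 1/11)
intersection: [25/682, 17/341)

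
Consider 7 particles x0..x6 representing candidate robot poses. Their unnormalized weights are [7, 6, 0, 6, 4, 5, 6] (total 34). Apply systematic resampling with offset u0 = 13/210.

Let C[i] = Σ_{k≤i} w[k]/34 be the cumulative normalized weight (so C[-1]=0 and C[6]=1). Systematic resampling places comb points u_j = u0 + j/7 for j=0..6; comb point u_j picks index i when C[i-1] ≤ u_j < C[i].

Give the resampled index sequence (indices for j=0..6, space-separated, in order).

C = [7/34, 13/34, 13/34, 19/34, 23/34, 14/17, 1]
j=0: u_0=13/210 ∈ [0, 7/34) → index 0
j=1: u_1=43/210 ∈ [0, 7/34) → index 0
j=2: u_2=73/210 ∈ [7/34, 13/34) → index 1
j=3: u_3=103/210 ∈ [13/34, 19/34) → index 3
j=4: u_4=19/30 ∈ [19/34, 23/34) → index 4
j=5: u_5=163/210 ∈ [23/34, 14/17) → index 5
j=6: u_6=193/210 ∈ [14/17, 1) → index 6

0 0 1 3 4 5 6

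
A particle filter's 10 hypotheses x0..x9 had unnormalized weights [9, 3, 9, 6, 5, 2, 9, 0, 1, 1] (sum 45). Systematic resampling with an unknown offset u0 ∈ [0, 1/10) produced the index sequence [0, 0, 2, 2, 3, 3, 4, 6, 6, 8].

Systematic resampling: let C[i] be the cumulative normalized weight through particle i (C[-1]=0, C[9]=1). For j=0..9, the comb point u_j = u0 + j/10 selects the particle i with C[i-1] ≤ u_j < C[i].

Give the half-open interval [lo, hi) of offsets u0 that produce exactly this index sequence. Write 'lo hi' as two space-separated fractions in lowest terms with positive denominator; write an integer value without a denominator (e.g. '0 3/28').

1/15 7/90

C = [1/5, 4/15, 7/15, 3/5, 32/45, 34/45, 43/45, 43/45, 44/45, 1]
j=0 picked index 0: u0 ∈ [0, 1/5)
j=1 picked index 0: u0 ∈ [-1/10, 1/10)
j=2 picked index 2: u0 ∈ [1/15, 4/15)
j=3 picked index 2: u0 ∈ [-1/30, 1/6)
j=4 picked index 3: u0 ∈ [1/15, 1/5)
j=5 picked index 3: u0 ∈ [-1/30, 1/10)
j=6 picked index 4: u0 ∈ [0, 1/9)
j=7 picked index 6: u0 ∈ [1/18, 23/90)
j=8 picked index 6: u0 ∈ [-2/45, 7/45)
j=9 picked index 8: u0 ∈ [1/18, 7/90)
intersection: [1/15, 7/90)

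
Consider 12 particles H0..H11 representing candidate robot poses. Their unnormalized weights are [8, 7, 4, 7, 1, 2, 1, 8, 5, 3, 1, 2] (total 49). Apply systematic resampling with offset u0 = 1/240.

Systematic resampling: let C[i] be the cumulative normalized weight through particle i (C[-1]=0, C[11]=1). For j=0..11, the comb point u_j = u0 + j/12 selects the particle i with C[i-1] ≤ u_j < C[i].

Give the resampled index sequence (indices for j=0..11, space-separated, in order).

0 0 1 1 2 3 3 5 7 7 8 9

C = [8/49, 15/49, 19/49, 26/49, 27/49, 29/49, 30/49, 38/49, 43/49, 46/49, 47/49, 1]
j=0: u_0=1/240 ∈ [0, 8/49) → index 0
j=1: u_1=7/80 ∈ [0, 8/49) → index 0
j=2: u_2=41/240 ∈ [8/49, 15/49) → index 1
j=3: u_3=61/240 ∈ [8/49, 15/49) → index 1
j=4: u_4=27/80 ∈ [15/49, 19/49) → index 2
j=5: u_5=101/240 ∈ [19/49, 26/49) → index 3
j=6: u_6=121/240 ∈ [19/49, 26/49) → index 3
j=7: u_7=47/80 ∈ [27/49, 29/49) → index 5
j=8: u_8=161/240 ∈ [30/49, 38/49) → index 7
j=9: u_9=181/240 ∈ [30/49, 38/49) → index 7
j=10: u_10=67/80 ∈ [38/49, 43/49) → index 8
j=11: u_11=221/240 ∈ [43/49, 46/49) → index 9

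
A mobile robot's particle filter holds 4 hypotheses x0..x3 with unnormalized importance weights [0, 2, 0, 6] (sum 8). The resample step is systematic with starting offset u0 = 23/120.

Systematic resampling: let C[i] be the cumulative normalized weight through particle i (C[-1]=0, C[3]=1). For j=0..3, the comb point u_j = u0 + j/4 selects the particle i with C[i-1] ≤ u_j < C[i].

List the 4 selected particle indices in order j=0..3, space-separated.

C = [0, 1/4, 1/4, 1]
j=0: u_0=23/120 ∈ [0, 1/4) → index 1
j=1: u_1=53/120 ∈ [1/4, 1) → index 3
j=2: u_2=83/120 ∈ [1/4, 1) → index 3
j=3: u_3=113/120 ∈ [1/4, 1) → index 3

1 3 3 3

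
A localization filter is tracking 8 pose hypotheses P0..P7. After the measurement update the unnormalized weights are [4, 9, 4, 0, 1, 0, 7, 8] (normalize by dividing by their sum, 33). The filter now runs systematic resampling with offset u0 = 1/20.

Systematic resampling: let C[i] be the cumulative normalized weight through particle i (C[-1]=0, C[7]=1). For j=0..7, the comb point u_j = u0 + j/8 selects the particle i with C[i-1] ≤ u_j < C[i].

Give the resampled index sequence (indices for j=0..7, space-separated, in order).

C = [4/33, 13/33, 17/33, 17/33, 6/11, 6/11, 25/33, 1]
j=0: u_0=1/20 ∈ [0, 4/33) → index 0
j=1: u_1=7/40 ∈ [4/33, 13/33) → index 1
j=2: u_2=3/10 ∈ [4/33, 13/33) → index 1
j=3: u_3=17/40 ∈ [13/33, 17/33) → index 2
j=4: u_4=11/20 ∈ [6/11, 25/33) → index 6
j=5: u_5=27/40 ∈ [6/11, 25/33) → index 6
j=6: u_6=4/5 ∈ [25/33, 1) → index 7
j=7: u_7=37/40 ∈ [25/33, 1) → index 7

0 1 1 2 6 6 7 7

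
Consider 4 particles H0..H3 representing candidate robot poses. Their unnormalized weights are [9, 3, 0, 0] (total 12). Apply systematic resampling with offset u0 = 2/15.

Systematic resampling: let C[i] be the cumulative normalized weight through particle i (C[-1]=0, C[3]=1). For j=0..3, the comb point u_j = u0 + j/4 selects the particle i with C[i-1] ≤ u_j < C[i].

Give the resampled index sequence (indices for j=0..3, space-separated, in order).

C = [3/4, 1, 1, 1]
j=0: u_0=2/15 ∈ [0, 3/4) → index 0
j=1: u_1=23/60 ∈ [0, 3/4) → index 0
j=2: u_2=19/30 ∈ [0, 3/4) → index 0
j=3: u_3=53/60 ∈ [3/4, 1) → index 1

0 0 0 1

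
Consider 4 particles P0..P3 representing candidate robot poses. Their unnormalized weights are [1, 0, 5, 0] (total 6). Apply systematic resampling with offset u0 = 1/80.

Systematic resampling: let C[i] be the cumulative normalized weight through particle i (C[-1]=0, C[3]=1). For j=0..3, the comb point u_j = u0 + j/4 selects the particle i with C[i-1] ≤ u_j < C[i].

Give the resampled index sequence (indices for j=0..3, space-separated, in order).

0 2 2 2

C = [1/6, 1/6, 1, 1]
j=0: u_0=1/80 ∈ [0, 1/6) → index 0
j=1: u_1=21/80 ∈ [1/6, 1) → index 2
j=2: u_2=41/80 ∈ [1/6, 1) → index 2
j=3: u_3=61/80 ∈ [1/6, 1) → index 2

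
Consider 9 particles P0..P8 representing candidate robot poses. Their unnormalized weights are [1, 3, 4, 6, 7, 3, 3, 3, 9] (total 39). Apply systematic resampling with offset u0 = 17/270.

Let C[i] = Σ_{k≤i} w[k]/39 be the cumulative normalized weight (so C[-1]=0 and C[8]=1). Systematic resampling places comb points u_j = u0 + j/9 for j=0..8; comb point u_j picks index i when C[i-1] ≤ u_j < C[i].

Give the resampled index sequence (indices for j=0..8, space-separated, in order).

C = [1/39, 4/39, 8/39, 14/39, 7/13, 8/13, 9/13, 10/13, 1]
j=0: u_0=17/270 ∈ [1/39, 4/39) → index 1
j=1: u_1=47/270 ∈ [4/39, 8/39) → index 2
j=2: u_2=77/270 ∈ [8/39, 14/39) → index 3
j=3: u_3=107/270 ∈ [14/39, 7/13) → index 4
j=4: u_4=137/270 ∈ [14/39, 7/13) → index 4
j=5: u_5=167/270 ∈ [8/13, 9/13) → index 6
j=6: u_6=197/270 ∈ [9/13, 10/13) → index 7
j=7: u_7=227/270 ∈ [10/13, 1) → index 8
j=8: u_8=257/270 ∈ [10/13, 1) → index 8

1 2 3 4 4 6 7 8 8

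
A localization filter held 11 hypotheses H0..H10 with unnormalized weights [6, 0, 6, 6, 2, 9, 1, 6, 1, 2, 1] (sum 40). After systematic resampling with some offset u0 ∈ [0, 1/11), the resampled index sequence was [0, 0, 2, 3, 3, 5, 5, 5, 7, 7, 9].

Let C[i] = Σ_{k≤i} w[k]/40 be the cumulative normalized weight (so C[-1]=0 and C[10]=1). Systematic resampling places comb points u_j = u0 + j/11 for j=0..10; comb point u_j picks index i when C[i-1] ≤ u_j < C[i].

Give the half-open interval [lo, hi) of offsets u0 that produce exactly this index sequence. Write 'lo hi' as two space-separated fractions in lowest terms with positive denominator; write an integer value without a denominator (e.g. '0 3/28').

1/22 13/220

C = [3/20, 3/20, 3/10, 9/20, 1/2, 29/40, 3/4, 9/10, 37/40, 39/40, 1]
j=0 picked index 0: u0 ∈ [0, 3/20)
j=1 picked index 0: u0 ∈ [-1/11, 13/220)
j=2 picked index 2: u0 ∈ [-7/220, 13/110)
j=3 picked index 3: u0 ∈ [3/110, 39/220)
j=4 picked index 3: u0 ∈ [-7/110, 19/220)
j=5 picked index 5: u0 ∈ [1/22, 119/440)
j=6 picked index 5: u0 ∈ [-1/22, 79/440)
j=7 picked index 5: u0 ∈ [-3/22, 39/440)
j=8 picked index 7: u0 ∈ [1/44, 19/110)
j=9 picked index 7: u0 ∈ [-3/44, 9/110)
j=10 picked index 9: u0 ∈ [7/440, 29/440)
intersection: [1/22, 13/220)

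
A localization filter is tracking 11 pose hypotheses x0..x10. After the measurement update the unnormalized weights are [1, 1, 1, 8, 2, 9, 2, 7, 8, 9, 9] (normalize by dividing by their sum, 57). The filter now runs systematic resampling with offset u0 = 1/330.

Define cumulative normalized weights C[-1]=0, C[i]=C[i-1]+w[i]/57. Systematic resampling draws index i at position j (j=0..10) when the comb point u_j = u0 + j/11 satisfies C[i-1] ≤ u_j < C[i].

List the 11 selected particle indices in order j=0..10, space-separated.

0 3 3 5 5 7 8 8 9 9 10

C = [1/57, 2/57, 1/19, 11/57, 13/57, 22/57, 8/19, 31/57, 13/19, 16/19, 1]
j=0: u_0=1/330 ∈ [0, 1/57) → index 0
j=1: u_1=31/330 ∈ [1/19, 11/57) → index 3
j=2: u_2=61/330 ∈ [1/19, 11/57) → index 3
j=3: u_3=91/330 ∈ [13/57, 22/57) → index 5
j=4: u_4=11/30 ∈ [13/57, 22/57) → index 5
j=5: u_5=151/330 ∈ [8/19, 31/57) → index 7
j=6: u_6=181/330 ∈ [31/57, 13/19) → index 8
j=7: u_7=211/330 ∈ [31/57, 13/19) → index 8
j=8: u_8=241/330 ∈ [13/19, 16/19) → index 9
j=9: u_9=271/330 ∈ [13/19, 16/19) → index 9
j=10: u_10=301/330 ∈ [16/19, 1) → index 10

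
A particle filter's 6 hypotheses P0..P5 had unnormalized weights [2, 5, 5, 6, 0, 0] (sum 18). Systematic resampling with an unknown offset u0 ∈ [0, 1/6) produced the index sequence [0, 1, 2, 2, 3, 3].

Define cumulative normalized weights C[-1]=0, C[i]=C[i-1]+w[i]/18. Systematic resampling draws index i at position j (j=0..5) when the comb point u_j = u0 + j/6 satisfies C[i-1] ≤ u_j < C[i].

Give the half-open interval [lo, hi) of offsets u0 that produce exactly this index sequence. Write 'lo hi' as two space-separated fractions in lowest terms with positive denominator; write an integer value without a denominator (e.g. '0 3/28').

1/18 1/9

C = [1/9, 7/18, 2/3, 1, 1, 1]
j=0 picked index 0: u0 ∈ [0, 1/9)
j=1 picked index 1: u0 ∈ [-1/18, 2/9)
j=2 picked index 2: u0 ∈ [1/18, 1/3)
j=3 picked index 2: u0 ∈ [-1/9, 1/6)
j=4 picked index 3: u0 ∈ [0, 1/3)
j=5 picked index 3: u0 ∈ [-1/6, 1/6)
intersection: [1/18, 1/9)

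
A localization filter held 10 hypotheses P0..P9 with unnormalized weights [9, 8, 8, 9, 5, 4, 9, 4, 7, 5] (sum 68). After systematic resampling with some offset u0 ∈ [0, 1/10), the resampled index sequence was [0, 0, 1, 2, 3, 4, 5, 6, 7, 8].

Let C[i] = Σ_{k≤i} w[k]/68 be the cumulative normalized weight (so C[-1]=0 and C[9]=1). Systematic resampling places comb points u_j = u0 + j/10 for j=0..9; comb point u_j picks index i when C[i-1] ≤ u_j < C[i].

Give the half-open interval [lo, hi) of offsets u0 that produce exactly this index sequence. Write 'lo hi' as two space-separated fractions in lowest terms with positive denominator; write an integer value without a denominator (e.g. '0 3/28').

C = [9/68, 1/4, 25/68, 1/2, 39/68, 43/68, 13/17, 14/17, 63/68, 1]
j=0 picked index 0: u0 ∈ [0, 9/68)
j=1 picked index 0: u0 ∈ [-1/10, 11/340)
j=2 picked index 1: u0 ∈ [-23/340, 1/20)
j=3 picked index 2: u0 ∈ [-1/20, 23/340)
j=4 picked index 3: u0 ∈ [-11/340, 1/10)
j=5 picked index 4: u0 ∈ [0, 5/68)
j=6 picked index 5: u0 ∈ [-9/340, 11/340)
j=7 picked index 6: u0 ∈ [-23/340, 11/170)
j=8 picked index 7: u0 ∈ [-3/85, 2/85)
j=9 picked index 8: u0 ∈ [-13/170, 9/340)
intersection: [0, 2/85)

0 2/85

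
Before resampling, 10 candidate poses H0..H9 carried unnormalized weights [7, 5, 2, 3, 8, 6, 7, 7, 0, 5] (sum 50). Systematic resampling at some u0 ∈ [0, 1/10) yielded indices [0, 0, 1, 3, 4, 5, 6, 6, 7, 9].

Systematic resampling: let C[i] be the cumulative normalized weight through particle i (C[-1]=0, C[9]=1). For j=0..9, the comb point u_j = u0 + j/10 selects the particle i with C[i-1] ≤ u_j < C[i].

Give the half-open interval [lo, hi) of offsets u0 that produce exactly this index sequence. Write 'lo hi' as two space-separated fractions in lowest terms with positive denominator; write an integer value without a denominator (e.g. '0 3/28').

C = [7/50, 6/25, 7/25, 17/50, 1/2, 31/50, 19/25, 9/10, 9/10, 1]
j=0 picked index 0: u0 ∈ [0, 7/50)
j=1 picked index 0: u0 ∈ [-1/10, 1/25)
j=2 picked index 1: u0 ∈ [-3/50, 1/25)
j=3 picked index 3: u0 ∈ [-1/50, 1/25)
j=4 picked index 4: u0 ∈ [-3/50, 1/10)
j=5 picked index 5: u0 ∈ [0, 3/25)
j=6 picked index 6: u0 ∈ [1/50, 4/25)
j=7 picked index 6: u0 ∈ [-2/25, 3/50)
j=8 picked index 7: u0 ∈ [-1/25, 1/10)
j=9 picked index 9: u0 ∈ [0, 1/10)
intersection: [1/50, 1/25)

1/50 1/25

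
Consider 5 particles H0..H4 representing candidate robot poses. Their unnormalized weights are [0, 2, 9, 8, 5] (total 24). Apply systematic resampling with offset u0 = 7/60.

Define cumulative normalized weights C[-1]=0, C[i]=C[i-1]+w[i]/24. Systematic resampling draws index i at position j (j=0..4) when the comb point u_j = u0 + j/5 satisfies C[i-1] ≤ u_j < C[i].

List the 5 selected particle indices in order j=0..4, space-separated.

2 2 3 3 4

C = [0, 1/12, 11/24, 19/24, 1]
j=0: u_0=7/60 ∈ [1/12, 11/24) → index 2
j=1: u_1=19/60 ∈ [1/12, 11/24) → index 2
j=2: u_2=31/60 ∈ [11/24, 19/24) → index 3
j=3: u_3=43/60 ∈ [11/24, 19/24) → index 3
j=4: u_4=11/12 ∈ [19/24, 1) → index 4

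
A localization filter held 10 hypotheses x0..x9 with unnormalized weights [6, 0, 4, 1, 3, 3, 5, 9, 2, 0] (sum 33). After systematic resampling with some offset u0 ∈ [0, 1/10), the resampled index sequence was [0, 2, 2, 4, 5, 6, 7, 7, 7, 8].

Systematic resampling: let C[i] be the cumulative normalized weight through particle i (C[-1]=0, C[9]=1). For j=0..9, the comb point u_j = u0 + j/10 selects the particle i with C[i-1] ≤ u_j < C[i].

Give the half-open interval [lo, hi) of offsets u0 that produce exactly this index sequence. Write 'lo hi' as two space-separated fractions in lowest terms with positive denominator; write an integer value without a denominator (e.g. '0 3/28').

C = [2/11, 2/11, 10/33, 1/3, 14/33, 17/33, 2/3, 31/33, 1, 1]
j=0 picked index 0: u0 ∈ [0, 2/11)
j=1 picked index 2: u0 ∈ [9/110, 67/330)
j=2 picked index 2: u0 ∈ [-1/55, 17/165)
j=3 picked index 4: u0 ∈ [1/30, 41/330)
j=4 picked index 5: u0 ∈ [4/165, 19/165)
j=5 picked index 6: u0 ∈ [1/66, 1/6)
j=6 picked index 7: u0 ∈ [1/15, 56/165)
j=7 picked index 7: u0 ∈ [-1/30, 79/330)
j=8 picked index 7: u0 ∈ [-2/15, 23/165)
j=9 picked index 8: u0 ∈ [13/330, 1/10)
intersection: [9/110, 1/10)

9/110 1/10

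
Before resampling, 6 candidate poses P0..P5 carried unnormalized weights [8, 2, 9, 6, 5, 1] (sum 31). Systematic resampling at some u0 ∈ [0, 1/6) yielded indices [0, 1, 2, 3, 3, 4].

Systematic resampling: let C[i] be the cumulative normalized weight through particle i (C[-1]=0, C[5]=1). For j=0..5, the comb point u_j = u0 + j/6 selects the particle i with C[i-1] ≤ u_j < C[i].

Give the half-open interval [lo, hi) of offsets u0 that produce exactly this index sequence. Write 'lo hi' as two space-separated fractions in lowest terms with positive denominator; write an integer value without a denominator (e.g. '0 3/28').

7/62 25/186

C = [8/31, 10/31, 19/31, 25/31, 30/31, 1]
j=0 picked index 0: u0 ∈ [0, 8/31)
j=1 picked index 1: u0 ∈ [17/186, 29/186)
j=2 picked index 2: u0 ∈ [-1/93, 26/93)
j=3 picked index 3: u0 ∈ [7/62, 19/62)
j=4 picked index 3: u0 ∈ [-5/93, 13/93)
j=5 picked index 4: u0 ∈ [-5/186, 25/186)
intersection: [7/62, 25/186)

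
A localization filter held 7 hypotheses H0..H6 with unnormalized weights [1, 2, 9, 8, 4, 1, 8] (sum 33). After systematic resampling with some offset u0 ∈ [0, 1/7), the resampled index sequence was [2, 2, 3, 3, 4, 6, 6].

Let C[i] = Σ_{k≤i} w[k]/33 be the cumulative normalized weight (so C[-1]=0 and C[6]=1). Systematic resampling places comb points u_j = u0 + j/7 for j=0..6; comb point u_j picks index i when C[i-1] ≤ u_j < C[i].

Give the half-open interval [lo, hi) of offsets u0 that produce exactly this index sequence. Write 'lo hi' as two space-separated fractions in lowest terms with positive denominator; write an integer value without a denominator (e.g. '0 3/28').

1/11 1/7

C = [1/33, 1/11, 4/11, 20/33, 8/11, 25/33, 1]
j=0 picked index 2: u0 ∈ [1/11, 4/11)
j=1 picked index 2: u0 ∈ [-4/77, 17/77)
j=2 picked index 3: u0 ∈ [6/77, 74/231)
j=3 picked index 3: u0 ∈ [-5/77, 41/231)
j=4 picked index 4: u0 ∈ [8/231, 12/77)
j=5 picked index 6: u0 ∈ [10/231, 2/7)
j=6 picked index 6: u0 ∈ [-23/231, 1/7)
intersection: [1/11, 1/7)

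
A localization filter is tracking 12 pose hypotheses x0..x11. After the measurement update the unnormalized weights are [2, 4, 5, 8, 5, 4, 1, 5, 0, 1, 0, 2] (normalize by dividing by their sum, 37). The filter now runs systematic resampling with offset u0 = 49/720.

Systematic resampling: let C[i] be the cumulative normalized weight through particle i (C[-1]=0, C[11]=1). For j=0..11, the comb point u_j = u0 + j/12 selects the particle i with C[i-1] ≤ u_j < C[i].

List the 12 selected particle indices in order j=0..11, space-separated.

1 1 2 3 3 3 4 5 5 7 7 11

C = [2/37, 6/37, 11/37, 19/37, 24/37, 28/37, 29/37, 34/37, 34/37, 35/37, 35/37, 1]
j=0: u_0=49/720 ∈ [2/37, 6/37) → index 1
j=1: u_1=109/720 ∈ [2/37, 6/37) → index 1
j=2: u_2=169/720 ∈ [6/37, 11/37) → index 2
j=3: u_3=229/720 ∈ [11/37, 19/37) → index 3
j=4: u_4=289/720 ∈ [11/37, 19/37) → index 3
j=5: u_5=349/720 ∈ [11/37, 19/37) → index 3
j=6: u_6=409/720 ∈ [19/37, 24/37) → index 4
j=7: u_7=469/720 ∈ [24/37, 28/37) → index 5
j=8: u_8=529/720 ∈ [24/37, 28/37) → index 5
j=9: u_9=589/720 ∈ [29/37, 34/37) → index 7
j=10: u_10=649/720 ∈ [29/37, 34/37) → index 7
j=11: u_11=709/720 ∈ [35/37, 1) → index 11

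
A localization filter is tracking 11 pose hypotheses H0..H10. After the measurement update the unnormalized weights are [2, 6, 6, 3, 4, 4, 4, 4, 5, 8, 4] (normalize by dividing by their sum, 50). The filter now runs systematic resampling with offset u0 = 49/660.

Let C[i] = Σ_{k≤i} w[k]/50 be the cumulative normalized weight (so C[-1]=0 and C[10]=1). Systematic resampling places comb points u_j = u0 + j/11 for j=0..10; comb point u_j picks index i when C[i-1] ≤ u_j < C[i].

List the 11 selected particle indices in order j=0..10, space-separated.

C = [1/25, 4/25, 7/25, 17/50, 21/50, 1/2, 29/50, 33/50, 19/25, 23/25, 1]
j=0: u_0=49/660 ∈ [1/25, 4/25) → index 1
j=1: u_1=109/660 ∈ [4/25, 7/25) → index 2
j=2: u_2=169/660 ∈ [4/25, 7/25) → index 2
j=3: u_3=229/660 ∈ [17/50, 21/50) → index 4
j=4: u_4=289/660 ∈ [21/50, 1/2) → index 5
j=5: u_5=349/660 ∈ [1/2, 29/50) → index 6
j=6: u_6=409/660 ∈ [29/50, 33/50) → index 7
j=7: u_7=469/660 ∈ [33/50, 19/25) → index 8
j=8: u_8=529/660 ∈ [19/25, 23/25) → index 9
j=9: u_9=589/660 ∈ [19/25, 23/25) → index 9
j=10: u_10=59/60 ∈ [23/25, 1) → index 10

1 2 2 4 5 6 7 8 9 9 10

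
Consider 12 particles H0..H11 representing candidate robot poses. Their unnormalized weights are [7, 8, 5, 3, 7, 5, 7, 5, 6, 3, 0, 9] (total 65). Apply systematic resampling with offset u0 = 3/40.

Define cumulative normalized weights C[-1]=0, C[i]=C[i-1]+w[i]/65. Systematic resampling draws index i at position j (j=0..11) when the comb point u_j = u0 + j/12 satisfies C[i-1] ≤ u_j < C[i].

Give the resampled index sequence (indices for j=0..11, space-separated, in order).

0 1 2 3 4 5 6 7 8 9 11 11

C = [7/65, 3/13, 4/13, 23/65, 6/13, 7/13, 42/65, 47/65, 53/65, 56/65, 56/65, 1]
j=0: u_0=3/40 ∈ [0, 7/65) → index 0
j=1: u_1=19/120 ∈ [7/65, 3/13) → index 1
j=2: u_2=29/120 ∈ [3/13, 4/13) → index 2
j=3: u_3=13/40 ∈ [4/13, 23/65) → index 3
j=4: u_4=49/120 ∈ [23/65, 6/13) → index 4
j=5: u_5=59/120 ∈ [6/13, 7/13) → index 5
j=6: u_6=23/40 ∈ [7/13, 42/65) → index 6
j=7: u_7=79/120 ∈ [42/65, 47/65) → index 7
j=8: u_8=89/120 ∈ [47/65, 53/65) → index 8
j=9: u_9=33/40 ∈ [53/65, 56/65) → index 9
j=10: u_10=109/120 ∈ [56/65, 1) → index 11
j=11: u_11=119/120 ∈ [56/65, 1) → index 11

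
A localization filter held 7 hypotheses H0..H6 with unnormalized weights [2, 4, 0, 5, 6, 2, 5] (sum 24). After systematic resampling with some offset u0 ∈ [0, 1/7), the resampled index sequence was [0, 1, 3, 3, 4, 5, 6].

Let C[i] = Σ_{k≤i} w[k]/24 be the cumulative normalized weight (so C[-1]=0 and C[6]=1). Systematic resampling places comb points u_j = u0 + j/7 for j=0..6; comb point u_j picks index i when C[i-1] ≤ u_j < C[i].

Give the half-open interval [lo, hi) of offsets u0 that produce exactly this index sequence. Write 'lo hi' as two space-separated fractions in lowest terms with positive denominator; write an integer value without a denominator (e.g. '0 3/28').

C = [1/12, 1/4, 1/4, 11/24, 17/24, 19/24, 1]
j=0 picked index 0: u0 ∈ [0, 1/12)
j=1 picked index 1: u0 ∈ [-5/84, 3/28)
j=2 picked index 3: u0 ∈ [-1/28, 29/168)
j=3 picked index 3: u0 ∈ [-5/28, 5/168)
j=4 picked index 4: u0 ∈ [-19/168, 23/168)
j=5 picked index 5: u0 ∈ [-1/168, 13/168)
j=6 picked index 6: u0 ∈ [-11/168, 1/7)
intersection: [0, 5/168)

0 5/168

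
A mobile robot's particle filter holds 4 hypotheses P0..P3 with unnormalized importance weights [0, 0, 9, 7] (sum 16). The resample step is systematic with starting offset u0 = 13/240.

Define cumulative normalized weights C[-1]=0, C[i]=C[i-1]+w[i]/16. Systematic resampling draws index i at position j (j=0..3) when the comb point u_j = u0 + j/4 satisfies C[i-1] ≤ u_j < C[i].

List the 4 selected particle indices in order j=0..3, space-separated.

C = [0, 0, 9/16, 1]
j=0: u_0=13/240 ∈ [0, 9/16) → index 2
j=1: u_1=73/240 ∈ [0, 9/16) → index 2
j=2: u_2=133/240 ∈ [0, 9/16) → index 2
j=3: u_3=193/240 ∈ [9/16, 1) → index 3

2 2 2 3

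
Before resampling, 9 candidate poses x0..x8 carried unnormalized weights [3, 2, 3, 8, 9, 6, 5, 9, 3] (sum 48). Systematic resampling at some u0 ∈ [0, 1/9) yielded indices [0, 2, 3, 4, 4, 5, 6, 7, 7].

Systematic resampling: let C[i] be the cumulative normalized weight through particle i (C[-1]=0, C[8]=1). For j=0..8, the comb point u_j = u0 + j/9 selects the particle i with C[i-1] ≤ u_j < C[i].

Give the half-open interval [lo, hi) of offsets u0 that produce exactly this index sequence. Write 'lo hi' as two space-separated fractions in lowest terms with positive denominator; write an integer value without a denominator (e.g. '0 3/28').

C = [1/16, 5/48, 1/6, 1/3, 25/48, 31/48, 3/4, 15/16, 1]
j=0 picked index 0: u0 ∈ [0, 1/16)
j=1 picked index 2: u0 ∈ [-1/144, 1/18)
j=2 picked index 3: u0 ∈ [-1/18, 1/9)
j=3 picked index 4: u0 ∈ [0, 3/16)
j=4 picked index 4: u0 ∈ [-1/9, 11/144)
j=5 picked index 5: u0 ∈ [-5/144, 13/144)
j=6 picked index 6: u0 ∈ [-1/48, 1/12)
j=7 picked index 7: u0 ∈ [-1/36, 23/144)
j=8 picked index 7: u0 ∈ [-5/36, 7/144)
intersection: [0, 7/144)

0 7/144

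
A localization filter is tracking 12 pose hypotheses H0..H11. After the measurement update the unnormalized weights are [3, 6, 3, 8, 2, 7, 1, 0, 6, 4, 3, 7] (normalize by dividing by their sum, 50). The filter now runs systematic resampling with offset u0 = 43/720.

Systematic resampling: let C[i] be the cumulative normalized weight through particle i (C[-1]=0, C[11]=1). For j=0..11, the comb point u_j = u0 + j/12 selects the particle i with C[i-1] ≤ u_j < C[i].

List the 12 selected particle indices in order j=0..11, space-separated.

C = [3/50, 9/50, 6/25, 2/5, 11/25, 29/50, 3/5, 3/5, 18/25, 4/5, 43/50, 1]
j=0: u_0=43/720 ∈ [0, 3/50) → index 0
j=1: u_1=103/720 ∈ [3/50, 9/50) → index 1
j=2: u_2=163/720 ∈ [9/50, 6/25) → index 2
j=3: u_3=223/720 ∈ [6/25, 2/5) → index 3
j=4: u_4=283/720 ∈ [6/25, 2/5) → index 3
j=5: u_5=343/720 ∈ [11/25, 29/50) → index 5
j=6: u_6=403/720 ∈ [11/25, 29/50) → index 5
j=7: u_7=463/720 ∈ [3/5, 18/25) → index 8
j=8: u_8=523/720 ∈ [18/25, 4/5) → index 9
j=9: u_9=583/720 ∈ [4/5, 43/50) → index 10
j=10: u_10=643/720 ∈ [43/50, 1) → index 11
j=11: u_11=703/720 ∈ [43/50, 1) → index 11

0 1 2 3 3 5 5 8 9 10 11 11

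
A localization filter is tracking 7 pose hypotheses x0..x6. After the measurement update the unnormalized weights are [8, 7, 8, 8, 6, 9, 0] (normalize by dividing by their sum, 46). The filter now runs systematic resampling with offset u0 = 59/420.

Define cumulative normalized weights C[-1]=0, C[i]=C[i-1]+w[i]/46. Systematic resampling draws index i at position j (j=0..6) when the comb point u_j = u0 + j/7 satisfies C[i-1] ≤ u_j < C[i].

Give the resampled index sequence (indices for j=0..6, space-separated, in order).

C = [4/23, 15/46, 1/2, 31/46, 37/46, 1, 1]
j=0: u_0=59/420 ∈ [0, 4/23) → index 0
j=1: u_1=17/60 ∈ [4/23, 15/46) → index 1
j=2: u_2=179/420 ∈ [15/46, 1/2) → index 2
j=3: u_3=239/420 ∈ [1/2, 31/46) → index 3
j=4: u_4=299/420 ∈ [31/46, 37/46) → index 4
j=5: u_5=359/420 ∈ [37/46, 1) → index 5
j=6: u_6=419/420 ∈ [37/46, 1) → index 5

0 1 2 3 4 5 5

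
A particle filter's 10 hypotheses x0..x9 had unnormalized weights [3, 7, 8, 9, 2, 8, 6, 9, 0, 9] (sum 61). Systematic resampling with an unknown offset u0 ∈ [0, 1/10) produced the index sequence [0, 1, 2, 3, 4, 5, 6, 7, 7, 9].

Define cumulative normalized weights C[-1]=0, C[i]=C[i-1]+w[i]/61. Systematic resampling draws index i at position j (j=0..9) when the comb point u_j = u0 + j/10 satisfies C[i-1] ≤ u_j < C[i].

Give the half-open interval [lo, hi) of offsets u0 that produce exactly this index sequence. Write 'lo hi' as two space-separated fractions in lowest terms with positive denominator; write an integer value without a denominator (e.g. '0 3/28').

C = [3/61, 10/61, 18/61, 27/61, 29/61, 37/61, 43/61, 52/61, 52/61, 1]
j=0 picked index 0: u0 ∈ [0, 3/61)
j=1 picked index 1: u0 ∈ [-31/610, 39/610)
j=2 picked index 2: u0 ∈ [-11/305, 29/305)
j=3 picked index 3: u0 ∈ [-3/610, 87/610)
j=4 picked index 4: u0 ∈ [13/305, 23/305)
j=5 picked index 5: u0 ∈ [-3/122, 13/122)
j=6 picked index 6: u0 ∈ [2/305, 32/305)
j=7 picked index 7: u0 ∈ [3/610, 93/610)
j=8 picked index 7: u0 ∈ [-29/305, 16/305)
j=9 picked index 9: u0 ∈ [-29/610, 1/10)
intersection: [13/305, 3/61)

13/305 3/61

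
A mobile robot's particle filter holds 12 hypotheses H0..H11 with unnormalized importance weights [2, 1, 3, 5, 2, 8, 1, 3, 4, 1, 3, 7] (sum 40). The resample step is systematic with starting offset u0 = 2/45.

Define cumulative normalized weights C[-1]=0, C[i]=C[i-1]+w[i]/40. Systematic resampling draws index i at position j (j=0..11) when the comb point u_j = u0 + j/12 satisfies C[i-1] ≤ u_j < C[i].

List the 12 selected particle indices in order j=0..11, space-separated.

0 2 3 4 5 5 6 8 8 10 11 11

C = [1/20, 3/40, 3/20, 11/40, 13/40, 21/40, 11/20, 5/8, 29/40, 3/4, 33/40, 1]
j=0: u_0=2/45 ∈ [0, 1/20) → index 0
j=1: u_1=23/180 ∈ [3/40, 3/20) → index 2
j=2: u_2=19/90 ∈ [3/20, 11/40) → index 3
j=3: u_3=53/180 ∈ [11/40, 13/40) → index 4
j=4: u_4=17/45 ∈ [13/40, 21/40) → index 5
j=5: u_5=83/180 ∈ [13/40, 21/40) → index 5
j=6: u_6=49/90 ∈ [21/40, 11/20) → index 6
j=7: u_7=113/180 ∈ [5/8, 29/40) → index 8
j=8: u_8=32/45 ∈ [5/8, 29/40) → index 8
j=9: u_9=143/180 ∈ [3/4, 33/40) → index 10
j=10: u_10=79/90 ∈ [33/40, 1) → index 11
j=11: u_11=173/180 ∈ [33/40, 1) → index 11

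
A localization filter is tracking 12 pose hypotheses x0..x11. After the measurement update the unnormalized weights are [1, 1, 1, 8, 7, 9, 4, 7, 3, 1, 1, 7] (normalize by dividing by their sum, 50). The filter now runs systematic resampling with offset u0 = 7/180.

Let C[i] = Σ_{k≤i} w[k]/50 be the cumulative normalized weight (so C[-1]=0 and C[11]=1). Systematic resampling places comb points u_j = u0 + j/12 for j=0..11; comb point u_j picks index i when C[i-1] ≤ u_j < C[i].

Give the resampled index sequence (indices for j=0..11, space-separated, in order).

C = [1/50, 1/25, 3/50, 11/50, 9/25, 27/50, 31/50, 19/25, 41/50, 21/25, 43/50, 1]
j=0: u_0=7/180 ∈ [1/50, 1/25) → index 1
j=1: u_1=11/90 ∈ [3/50, 11/50) → index 3
j=2: u_2=37/180 ∈ [3/50, 11/50) → index 3
j=3: u_3=13/45 ∈ [11/50, 9/25) → index 4
j=4: u_4=67/180 ∈ [9/25, 27/50) → index 5
j=5: u_5=41/90 ∈ [9/25, 27/50) → index 5
j=6: u_6=97/180 ∈ [9/25, 27/50) → index 5
j=7: u_7=28/45 ∈ [31/50, 19/25) → index 7
j=8: u_8=127/180 ∈ [31/50, 19/25) → index 7
j=9: u_9=71/90 ∈ [19/25, 41/50) → index 8
j=10: u_10=157/180 ∈ [43/50, 1) → index 11
j=11: u_11=43/45 ∈ [43/50, 1) → index 11

1 3 3 4 5 5 5 7 7 8 11 11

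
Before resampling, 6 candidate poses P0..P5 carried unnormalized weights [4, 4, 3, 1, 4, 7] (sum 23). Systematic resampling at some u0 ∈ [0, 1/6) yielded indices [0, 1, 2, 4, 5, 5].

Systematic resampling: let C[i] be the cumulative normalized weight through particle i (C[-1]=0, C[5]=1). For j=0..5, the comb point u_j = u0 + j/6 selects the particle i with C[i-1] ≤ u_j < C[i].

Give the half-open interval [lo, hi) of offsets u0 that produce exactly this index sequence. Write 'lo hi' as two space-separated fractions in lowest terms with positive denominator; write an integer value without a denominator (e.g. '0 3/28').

C = [4/23, 8/23, 11/23, 12/23, 16/23, 1]
j=0 picked index 0: u0 ∈ [0, 4/23)
j=1 picked index 1: u0 ∈ [1/138, 25/138)
j=2 picked index 2: u0 ∈ [1/69, 10/69)
j=3 picked index 4: u0 ∈ [1/46, 9/46)
j=4 picked index 5: u0 ∈ [2/69, 1/3)
j=5 picked index 5: u0 ∈ [-19/138, 1/6)
intersection: [2/69, 10/69)

2/69 10/69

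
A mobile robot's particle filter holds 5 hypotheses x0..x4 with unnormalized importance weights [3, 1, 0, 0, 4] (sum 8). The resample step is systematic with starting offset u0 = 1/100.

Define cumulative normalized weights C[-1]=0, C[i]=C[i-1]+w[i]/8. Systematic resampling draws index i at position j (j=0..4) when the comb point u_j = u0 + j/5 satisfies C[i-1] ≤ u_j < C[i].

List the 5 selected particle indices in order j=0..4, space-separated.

C = [3/8, 1/2, 1/2, 1/2, 1]
j=0: u_0=1/100 ∈ [0, 3/8) → index 0
j=1: u_1=21/100 ∈ [0, 3/8) → index 0
j=2: u_2=41/100 ∈ [3/8, 1/2) → index 1
j=3: u_3=61/100 ∈ [1/2, 1) → index 4
j=4: u_4=81/100 ∈ [1/2, 1) → index 4

0 0 1 4 4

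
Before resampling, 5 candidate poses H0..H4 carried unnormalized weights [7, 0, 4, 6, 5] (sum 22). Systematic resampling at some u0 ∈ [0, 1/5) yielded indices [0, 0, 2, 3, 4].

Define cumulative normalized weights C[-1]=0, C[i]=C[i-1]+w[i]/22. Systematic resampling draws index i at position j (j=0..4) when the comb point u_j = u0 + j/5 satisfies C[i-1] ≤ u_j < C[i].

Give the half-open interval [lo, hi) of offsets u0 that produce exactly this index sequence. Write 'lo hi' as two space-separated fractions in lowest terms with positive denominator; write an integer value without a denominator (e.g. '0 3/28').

C = [7/22, 7/22, 1/2, 17/22, 1]
j=0 picked index 0: u0 ∈ [0, 7/22)
j=1 picked index 0: u0 ∈ [-1/5, 13/110)
j=2 picked index 2: u0 ∈ [-9/110, 1/10)
j=3 picked index 3: u0 ∈ [-1/10, 19/110)
j=4 picked index 4: u0 ∈ [-3/110, 1/5)
intersection: [0, 1/10)

0 1/10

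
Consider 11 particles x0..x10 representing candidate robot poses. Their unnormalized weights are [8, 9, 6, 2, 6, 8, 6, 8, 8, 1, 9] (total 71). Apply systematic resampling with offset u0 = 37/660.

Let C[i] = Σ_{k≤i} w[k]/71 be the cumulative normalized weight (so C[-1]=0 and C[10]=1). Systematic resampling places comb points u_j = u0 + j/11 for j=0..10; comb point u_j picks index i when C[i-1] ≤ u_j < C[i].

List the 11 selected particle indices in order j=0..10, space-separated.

0 1 1 3 4 5 6 7 8 10 10

C = [8/71, 17/71, 23/71, 25/71, 31/71, 39/71, 45/71, 53/71, 61/71, 62/71, 1]
j=0: u_0=37/660 ∈ [0, 8/71) → index 0
j=1: u_1=97/660 ∈ [8/71, 17/71) → index 1
j=2: u_2=157/660 ∈ [8/71, 17/71) → index 1
j=3: u_3=217/660 ∈ [23/71, 25/71) → index 3
j=4: u_4=277/660 ∈ [25/71, 31/71) → index 4
j=5: u_5=337/660 ∈ [31/71, 39/71) → index 5
j=6: u_6=397/660 ∈ [39/71, 45/71) → index 6
j=7: u_7=457/660 ∈ [45/71, 53/71) → index 7
j=8: u_8=47/60 ∈ [53/71, 61/71) → index 8
j=9: u_9=577/660 ∈ [62/71, 1) → index 10
j=10: u_10=637/660 ∈ [62/71, 1) → index 10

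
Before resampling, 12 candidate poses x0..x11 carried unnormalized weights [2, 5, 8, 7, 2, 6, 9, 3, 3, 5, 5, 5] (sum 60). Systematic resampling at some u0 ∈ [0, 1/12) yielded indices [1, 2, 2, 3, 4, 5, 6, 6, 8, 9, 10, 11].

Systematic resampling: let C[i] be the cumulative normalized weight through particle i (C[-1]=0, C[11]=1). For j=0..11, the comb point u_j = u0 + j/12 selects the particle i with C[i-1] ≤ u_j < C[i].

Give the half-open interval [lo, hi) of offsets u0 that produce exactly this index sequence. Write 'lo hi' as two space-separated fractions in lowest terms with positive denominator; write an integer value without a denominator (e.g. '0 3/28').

1/30 1/15

C = [1/30, 7/60, 1/4, 11/30, 2/5, 1/2, 13/20, 7/10, 3/4, 5/6, 11/12, 1]
j=0 picked index 1: u0 ∈ [1/30, 7/60)
j=1 picked index 2: u0 ∈ [1/30, 1/6)
j=2 picked index 2: u0 ∈ [-1/20, 1/12)
j=3 picked index 3: u0 ∈ [0, 7/60)
j=4 picked index 4: u0 ∈ [1/30, 1/15)
j=5 picked index 5: u0 ∈ [-1/60, 1/12)
j=6 picked index 6: u0 ∈ [0, 3/20)
j=7 picked index 6: u0 ∈ [-1/12, 1/15)
j=8 picked index 8: u0 ∈ [1/30, 1/12)
j=9 picked index 9: u0 ∈ [0, 1/12)
j=10 picked index 10: u0 ∈ [0, 1/12)
j=11 picked index 11: u0 ∈ [0, 1/12)
intersection: [1/30, 1/15)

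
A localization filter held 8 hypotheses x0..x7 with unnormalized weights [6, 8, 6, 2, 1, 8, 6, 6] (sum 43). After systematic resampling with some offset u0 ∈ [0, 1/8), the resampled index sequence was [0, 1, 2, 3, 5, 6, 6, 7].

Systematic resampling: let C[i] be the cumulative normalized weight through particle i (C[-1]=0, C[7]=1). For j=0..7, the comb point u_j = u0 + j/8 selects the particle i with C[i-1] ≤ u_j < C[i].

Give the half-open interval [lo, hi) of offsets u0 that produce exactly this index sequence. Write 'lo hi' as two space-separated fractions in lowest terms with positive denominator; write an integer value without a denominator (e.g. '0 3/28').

C = [6/43, 14/43, 20/43, 22/43, 23/43, 31/43, 37/43, 1]
j=0 picked index 0: u0 ∈ [0, 6/43)
j=1 picked index 1: u0 ∈ [5/344, 69/344)
j=2 picked index 2: u0 ∈ [13/172, 37/172)
j=3 picked index 3: u0 ∈ [31/344, 47/344)
j=4 picked index 5: u0 ∈ [3/86, 19/86)
j=5 picked index 6: u0 ∈ [33/344, 81/344)
j=6 picked index 6: u0 ∈ [-5/172, 19/172)
j=7 picked index 7: u0 ∈ [-5/344, 1/8)
intersection: [33/344, 19/172)

33/344 19/172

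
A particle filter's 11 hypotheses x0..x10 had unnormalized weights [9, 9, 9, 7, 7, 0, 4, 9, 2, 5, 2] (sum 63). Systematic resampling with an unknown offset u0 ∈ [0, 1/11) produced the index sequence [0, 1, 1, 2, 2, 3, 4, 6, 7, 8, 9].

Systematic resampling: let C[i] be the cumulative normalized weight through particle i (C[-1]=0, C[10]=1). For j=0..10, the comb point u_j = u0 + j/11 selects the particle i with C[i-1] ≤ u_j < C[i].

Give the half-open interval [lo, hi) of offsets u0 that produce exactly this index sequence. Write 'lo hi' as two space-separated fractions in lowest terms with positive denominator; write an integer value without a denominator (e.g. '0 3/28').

4/77 41/693

C = [1/7, 2/7, 3/7, 34/63, 41/63, 41/63, 5/7, 6/7, 8/9, 61/63, 1]
j=0 picked index 0: u0 ∈ [0, 1/7)
j=1 picked index 1: u0 ∈ [4/77, 15/77)
j=2 picked index 1: u0 ∈ [-3/77, 8/77)
j=3 picked index 2: u0 ∈ [1/77, 12/77)
j=4 picked index 2: u0 ∈ [-6/77, 5/77)
j=5 picked index 3: u0 ∈ [-2/77, 59/693)
j=6 picked index 4: u0 ∈ [-4/693, 73/693)
j=7 picked index 6: u0 ∈ [10/693, 6/77)
j=8 picked index 7: u0 ∈ [-1/77, 10/77)
j=9 picked index 8: u0 ∈ [3/77, 7/99)
j=10 picked index 9: u0 ∈ [-2/99, 41/693)
intersection: [4/77, 41/693)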